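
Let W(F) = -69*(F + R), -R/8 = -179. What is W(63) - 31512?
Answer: -134667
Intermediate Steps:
R = 1432 (R = -8*(-179) = 1432)
W(F) = -98808 - 69*F (W(F) = -69*(F + 1432) = -69*(1432 + F) = -98808 - 69*F)
W(63) - 31512 = (-98808 - 69*63) - 31512 = (-98808 - 4347) - 31512 = -103155 - 31512 = -134667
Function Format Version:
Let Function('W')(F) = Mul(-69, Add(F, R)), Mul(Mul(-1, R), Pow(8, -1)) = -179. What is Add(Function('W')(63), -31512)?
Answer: -134667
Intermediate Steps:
R = 1432 (R = Mul(-8, -179) = 1432)
Function('W')(F) = Add(-98808, Mul(-69, F)) (Function('W')(F) = Mul(-69, Add(F, 1432)) = Mul(-69, Add(1432, F)) = Add(-98808, Mul(-69, F)))
Add(Function('W')(63), -31512) = Add(Add(-98808, Mul(-69, 63)), -31512) = Add(Add(-98808, -4347), -31512) = Add(-103155, -31512) = -134667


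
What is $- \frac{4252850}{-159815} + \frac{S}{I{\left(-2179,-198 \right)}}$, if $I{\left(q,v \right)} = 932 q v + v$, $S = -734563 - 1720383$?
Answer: $\frac{170969457898111}{6426221016699} \approx 26.605$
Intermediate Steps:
$S = -2454946$
$I{\left(q,v \right)} = v + 932 q v$ ($I{\left(q,v \right)} = 932 q v + v = v + 932 q v$)
$- \frac{4252850}{-159815} + \frac{S}{I{\left(-2179,-198 \right)}} = - \frac{4252850}{-159815} - \frac{2454946}{\left(-198\right) \left(1 + 932 \left(-2179\right)\right)} = \left(-4252850\right) \left(- \frac{1}{159815}\right) - \frac{2454946}{\left(-198\right) \left(1 - 2030828\right)} = \frac{850570}{31963} - \frac{2454946}{\left(-198\right) \left(-2030827\right)} = \frac{850570}{31963} - \frac{2454946}{402103746} = \frac{850570}{31963} - \frac{1227473}{201051873} = \frac{170969457898111}{6426221016699}$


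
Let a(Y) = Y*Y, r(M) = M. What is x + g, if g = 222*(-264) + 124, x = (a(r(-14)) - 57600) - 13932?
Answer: -129820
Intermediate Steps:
a(Y) = Y²
x = -71336 (x = ((-14)² - 57600) - 13932 = (196 - 57600) - 13932 = -57404 - 13932 = -71336)
g = -58484 (g = -58608 + 124 = -58484)
x + g = -71336 - 58484 = -129820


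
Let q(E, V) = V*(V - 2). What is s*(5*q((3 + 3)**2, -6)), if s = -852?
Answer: -204480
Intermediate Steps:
q(E, V) = V*(-2 + V)
s*(5*q((3 + 3)**2, -6)) = -4260*(-6*(-2 - 6)) = -4260*(-6*(-8)) = -4260*48 = -852*240 = -204480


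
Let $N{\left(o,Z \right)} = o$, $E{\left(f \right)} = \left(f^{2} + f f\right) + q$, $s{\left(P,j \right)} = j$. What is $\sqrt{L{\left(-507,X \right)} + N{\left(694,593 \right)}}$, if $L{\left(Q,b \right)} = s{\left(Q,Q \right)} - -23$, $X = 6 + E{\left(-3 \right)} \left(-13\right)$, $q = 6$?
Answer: $\sqrt{210} \approx 14.491$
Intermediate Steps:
$E{\left(f \right)} = 6 + 2 f^{2}$ ($E{\left(f \right)} = \left(f^{2} + f f\right) + 6 = \left(f^{2} + f^{2}\right) + 6 = 2 f^{2} + 6 = 6 + 2 f^{2}$)
$X = -306$ ($X = 6 + \left(6 + 2 \left(-3\right)^{2}\right) \left(-13\right) = 6 + \left(6 + 2 \cdot 9\right) \left(-13\right) = 6 + \left(6 + 18\right) \left(-13\right) = 6 + 24 \left(-13\right) = 6 - 312 = -306$)
$L{\left(Q,b \right)} = 23 + Q$ ($L{\left(Q,b \right)} = Q - -23 = Q + 23 = 23 + Q$)
$\sqrt{L{\left(-507,X \right)} + N{\left(694,593 \right)}} = \sqrt{\left(23 - 507\right) + 694} = \sqrt{-484 + 694} = \sqrt{210}$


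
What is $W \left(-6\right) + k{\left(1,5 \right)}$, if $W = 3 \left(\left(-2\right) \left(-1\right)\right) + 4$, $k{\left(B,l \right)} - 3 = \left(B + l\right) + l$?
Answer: $-46$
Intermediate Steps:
$k{\left(B,l \right)} = 3 + B + 2 l$ ($k{\left(B,l \right)} = 3 + \left(\left(B + l\right) + l\right) = 3 + \left(B + 2 l\right) = 3 + B + 2 l$)
$W = 10$ ($W = 3 \cdot 2 + 4 = 6 + 4 = 10$)
$W \left(-6\right) + k{\left(1,5 \right)} = 10 \left(-6\right) + \left(3 + 1 + 2 \cdot 5\right) = -60 + \left(3 + 1 + 10\right) = -60 + 14 = -46$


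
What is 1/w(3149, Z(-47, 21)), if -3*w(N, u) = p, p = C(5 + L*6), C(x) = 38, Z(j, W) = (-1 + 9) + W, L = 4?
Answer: -3/38 ≈ -0.078947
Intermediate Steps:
Z(j, W) = 8 + W
p = 38
w(N, u) = -38/3 (w(N, u) = -1/3*38 = -38/3)
1/w(3149, Z(-47, 21)) = 1/(-38/3) = -3/38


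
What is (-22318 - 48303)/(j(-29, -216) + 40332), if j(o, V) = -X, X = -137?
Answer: -70621/40469 ≈ -1.7451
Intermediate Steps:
j(o, V) = 137 (j(o, V) = -1*(-137) = 137)
(-22318 - 48303)/(j(-29, -216) + 40332) = (-22318 - 48303)/(137 + 40332) = -70621/40469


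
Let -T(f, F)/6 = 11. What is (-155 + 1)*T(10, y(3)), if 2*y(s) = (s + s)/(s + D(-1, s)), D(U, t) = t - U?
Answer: 10164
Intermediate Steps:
y(s) = s/(1 + 2*s) (y(s) = ((s + s)/(s + (s - 1*(-1))))/2 = ((2*s)/(s + (s + 1)))/2 = ((2*s)/(s + (1 + s)))/2 = ((2*s)/(1 + 2*s))/2 = (2*s/(1 + 2*s))/2 = s/(1 + 2*s))
T(f, F) = -66 (T(f, F) = -6*11 = -66)
(-155 + 1)*T(10, y(3)) = (-155 + 1)*(-66) = -154*(-66) = 10164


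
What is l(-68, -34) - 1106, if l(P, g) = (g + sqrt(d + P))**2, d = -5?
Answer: -1106 + (34 - I*sqrt(73))**2 ≈ -23.0 - 580.99*I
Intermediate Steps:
l(P, g) = (g + sqrt(-5 + P))**2
l(-68, -34) - 1106 = (-34 + sqrt(-5 - 68))**2 - 1106 = (-34 + sqrt(-73))**2 - 1106 = (-34 + I*sqrt(73))**2 - 1106 = -1106 + (-34 + I*sqrt(73))**2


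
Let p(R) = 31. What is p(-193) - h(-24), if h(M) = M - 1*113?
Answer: 168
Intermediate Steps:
h(M) = -113 + M (h(M) = M - 113 = -113 + M)
p(-193) - h(-24) = 31 - (-113 - 24) = 31 - 1*(-137) = 31 + 137 = 168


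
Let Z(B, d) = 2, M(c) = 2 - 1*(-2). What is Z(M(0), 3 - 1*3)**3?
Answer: 8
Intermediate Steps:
M(c) = 4 (M(c) = 2 + 2 = 4)
Z(M(0), 3 - 1*3)**3 = 2**3 = 8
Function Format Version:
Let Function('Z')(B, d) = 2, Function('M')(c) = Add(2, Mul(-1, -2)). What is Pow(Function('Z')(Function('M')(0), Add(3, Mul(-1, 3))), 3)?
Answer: 8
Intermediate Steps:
Function('M')(c) = 4 (Function('M')(c) = Add(2, 2) = 4)
Pow(Function('Z')(Function('M')(0), Add(3, Mul(-1, 3))), 3) = Pow(2, 3) = 8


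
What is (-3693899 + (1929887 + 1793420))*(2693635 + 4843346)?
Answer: 221647537248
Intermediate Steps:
(-3693899 + (1929887 + 1793420))*(2693635 + 4843346) = (-3693899 + 3723307)*7536981 = 29408*7536981 = 221647537248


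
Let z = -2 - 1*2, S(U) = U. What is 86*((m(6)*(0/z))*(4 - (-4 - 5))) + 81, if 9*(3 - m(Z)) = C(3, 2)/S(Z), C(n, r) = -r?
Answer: 81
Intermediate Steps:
z = -4 (z = -2 - 2 = -4)
m(Z) = 3 + 2/(9*Z) (m(Z) = 3 - (-1*2)/(9*Z) = 3 - (-2)/(9*Z) = 3 + 2/(9*Z))
86*((m(6)*(0/z))*(4 - (-4 - 5))) + 81 = 86*(((3 + (2/9)/6)*(0/(-4)))*(4 - (-4 - 5))) + 81 = 86*(((3 + (2/9)*(1/6))*(0*(-1/4)))*(4 - 1*(-9))) + 81 = 86*(((3 + 1/27)*0)*(4 + 9)) + 81 = 86*(((82/27)*0)*13) + 81 = 86*(0*13) + 81 = 86*0 + 81 = 0 + 81 = 81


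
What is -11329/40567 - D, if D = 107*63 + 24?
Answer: -274447084/40567 ≈ -6765.3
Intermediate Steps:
D = 6765 (D = 6741 + 24 = 6765)
-11329/40567 - D = -11329/40567 - 1*6765 = -11329*1/40567 - 6765 = -11329/40567 - 6765 = -274447084/40567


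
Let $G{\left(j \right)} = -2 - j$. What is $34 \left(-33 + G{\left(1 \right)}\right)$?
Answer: $-1224$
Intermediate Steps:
$34 \left(-33 + G{\left(1 \right)}\right) = 34 \left(-33 - 3\right) = 34 \left(-36\right) = -1224$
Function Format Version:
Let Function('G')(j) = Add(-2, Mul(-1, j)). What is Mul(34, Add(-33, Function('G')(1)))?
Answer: -1224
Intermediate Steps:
Mul(34, Add(-33, Function('G')(1))) = Mul(34, Add(-33, Add(-2, Mul(-1, 1)))) = Mul(34, Add(-33, Add(-2, -1))) = Mul(34, Add(-33, -3)) = Mul(34, -36) = -1224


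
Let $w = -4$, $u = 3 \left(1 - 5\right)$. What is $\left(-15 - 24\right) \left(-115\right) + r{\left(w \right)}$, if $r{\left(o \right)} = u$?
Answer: $4473$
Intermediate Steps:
$u = -12$ ($u = 3 \left(-4\right) = -12$)
$r{\left(o \right)} = -12$
$\left(-15 - 24\right) \left(-115\right) + r{\left(w \right)} = \left(-15 - 24\right) \left(-115\right) - 12 = \left(-39\right) \left(-115\right) - 12 = 4485 - 12 = 4473$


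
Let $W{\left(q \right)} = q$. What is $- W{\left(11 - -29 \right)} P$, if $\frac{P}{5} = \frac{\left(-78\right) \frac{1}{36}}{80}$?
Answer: $\frac{65}{12} \approx 5.4167$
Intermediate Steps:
$P = - \frac{13}{96}$ ($P = 5 \frac{\left(-78\right) \frac{1}{36}}{80} = 5 \left(-78\right) \frac{1}{36} \cdot \frac{1}{80} = 5 \left(\left(- \frac{13}{6}\right) \frac{1}{80}\right) = 5 \left(- \frac{13}{480}\right) = - \frac{13}{96} \approx -0.13542$)
$- W{\left(11 - -29 \right)} P = - (11 - -29) \left(- \frac{13}{96}\right) = - (11 + 29) \left(- \frac{13}{96}\right) = \left(-1\right) 40 \left(- \frac{13}{96}\right) = \left(-40\right) \left(- \frac{13}{96}\right) = \frac{65}{12}$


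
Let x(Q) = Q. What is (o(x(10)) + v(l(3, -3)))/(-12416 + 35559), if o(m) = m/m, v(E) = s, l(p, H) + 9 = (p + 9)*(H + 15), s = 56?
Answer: 57/23143 ≈ 0.0024629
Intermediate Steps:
l(p, H) = -9 + (9 + p)*(15 + H) (l(p, H) = -9 + (p + 9)*(H + 15) = -9 + (9 + p)*(15 + H))
v(E) = 56
o(m) = 1
(o(x(10)) + v(l(3, -3)))/(-12416 + 35559) = (1 + 56)/(-12416 + 35559) = 57/23143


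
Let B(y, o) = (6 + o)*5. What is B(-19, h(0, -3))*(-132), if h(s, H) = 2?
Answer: -5280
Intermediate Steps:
B(y, o) = 30 + 5*o
B(-19, h(0, -3))*(-132) = (30 + 5*2)*(-132) = (30 + 10)*(-132) = 40*(-132) = -5280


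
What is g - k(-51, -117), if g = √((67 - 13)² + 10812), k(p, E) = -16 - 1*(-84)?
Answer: -68 + 4*√858 ≈ 49.167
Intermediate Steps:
k(p, E) = 68 (k(p, E) = -16 + 84 = 68)
g = 4*√858 (g = √(54² + 10812) = √(2916 + 10812) = √13728 = 4*√858 ≈ 117.17)
g - k(-51, -117) = 4*√858 - 1*68 = 4*√858 - 68 = -68 + 4*√858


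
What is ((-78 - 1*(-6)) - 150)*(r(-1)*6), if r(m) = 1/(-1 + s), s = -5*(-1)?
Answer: -333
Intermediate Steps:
s = 5
r(m) = ¼ (r(m) = 1/(-1 + 5) = 1/4 = ¼)
((-78 - 1*(-6)) - 150)*(r(-1)*6) = ((-78 - 1*(-6)) - 150)*((¼)*6) = ((-78 + 6) - 150)*(3/2) = (-72 - 150)*(3/2) = -222*3/2 = -333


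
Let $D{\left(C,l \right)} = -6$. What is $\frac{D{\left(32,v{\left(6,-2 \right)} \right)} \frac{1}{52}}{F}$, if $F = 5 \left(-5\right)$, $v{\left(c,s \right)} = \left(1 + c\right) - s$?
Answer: $\frac{3}{650} \approx 0.0046154$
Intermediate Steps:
$v{\left(c,s \right)} = 1 + c - s$
$F = -25$
$\frac{D{\left(32,v{\left(6,-2 \right)} \right)} \frac{1}{52}}{F} = \frac{\left(-6\right) \frac{1}{52}}{-25} = \left(-6\right) \frac{1}{52} \left(- \frac{1}{25}\right) = \left(- \frac{3}{26}\right) \left(- \frac{1}{25}\right) = \frac{3}{650}$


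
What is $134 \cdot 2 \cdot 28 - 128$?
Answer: $7376$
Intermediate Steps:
$134 \cdot 2 \cdot 28 - 128 = 134 \cdot 56 - 128 = 7504 - 128 = 7376$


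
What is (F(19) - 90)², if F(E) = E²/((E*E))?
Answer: 7921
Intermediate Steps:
F(E) = 1 (F(E) = E²/(E²) = E²/E² = 1)
(F(19) - 90)² = (1 - 90)² = (-89)² = 7921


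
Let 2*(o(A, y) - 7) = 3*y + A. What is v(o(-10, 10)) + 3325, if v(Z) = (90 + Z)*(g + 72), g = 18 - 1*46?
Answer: 8033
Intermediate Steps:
g = -28 (g = 18 - 46 = -28)
o(A, y) = 7 + A/2 + 3*y/2 (o(A, y) = 7 + (3*y + A)/2 = 7 + (A + 3*y)/2 = 7 + (A/2 + 3*y/2) = 7 + A/2 + 3*y/2)
v(Z) = 3960 + 44*Z (v(Z) = (90 + Z)*(-28 + 72) = (90 + Z)*44 = 3960 + 44*Z)
v(o(-10, 10)) + 3325 = (3960 + 44*(7 + (1/2)*(-10) + (3/2)*10)) + 3325 = (3960 + 44*(7 - 5 + 15)) + 3325 = (3960 + 44*17) + 3325 = (3960 + 748) + 3325 = 4708 + 3325 = 8033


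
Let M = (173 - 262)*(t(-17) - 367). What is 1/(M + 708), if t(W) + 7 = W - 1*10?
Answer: 1/36397 ≈ 2.7475e-5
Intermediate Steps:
t(W) = -17 + W (t(W) = -7 + (W - 1*10) = -7 + (W - 10) = -7 + (-10 + W) = -17 + W)
M = 35689 (M = (173 - 262)*((-17 - 17) - 367) = -89*(-34 - 367) = -89*(-401) = 35689)
1/(M + 708) = 1/(35689 + 708) = 1/36397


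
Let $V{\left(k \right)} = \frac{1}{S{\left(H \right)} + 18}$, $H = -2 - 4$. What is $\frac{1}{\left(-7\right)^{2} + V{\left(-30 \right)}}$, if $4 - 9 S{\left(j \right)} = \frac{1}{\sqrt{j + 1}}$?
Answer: $\frac{750971}{36838294} + \frac{i \sqrt{5}}{36838294} \approx 0.020386 + 6.07 \cdot 10^{-8} i$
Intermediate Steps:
$H = -6$
$S{\left(j \right)} = \frac{4}{9} - \frac{1}{9 \sqrt{1 + j}}$ ($S{\left(j \right)} = \frac{4}{9} - \frac{1}{9 \sqrt{j + 1}} = \frac{4}{9} - \frac{1}{9 \sqrt{1 + j}}$)
$V{\left(k \right)} = \frac{1}{\frac{166}{9} + \frac{i \sqrt{5}}{45}}$ ($V{\left(k \right)} = \frac{1}{\left(\frac{4}{9} - \frac{1}{9 \sqrt{1 - 6}}\right) + 18} = \frac{1}{\left(\frac{4}{9} - \frac{1}{9 i \sqrt{5}}\right) + 18} = \frac{1}{\left(\frac{4}{9} - \frac{\left(- \frac{1}{5}\right) i \sqrt{5}}{9}\right) + 18} = \frac{1}{\left(\frac{4}{9} + \frac{i \sqrt{5}}{45}\right) + 18} = \frac{1}{\frac{166}{9} + \frac{i \sqrt{5}}{45}}$)
$\frac{1}{\left(-7\right)^{2} + V{\left(-30 \right)}} = \frac{1}{\left(-7\right)^{2} + \left(\frac{830}{15309} - \frac{i \sqrt{5}}{15309}\right)} = \frac{1}{49 + \left(\frac{830}{15309} - \frac{i \sqrt{5}}{15309}\right)} = \frac{1}{\frac{750971}{15309} - \frac{i \sqrt{5}}{15309}}$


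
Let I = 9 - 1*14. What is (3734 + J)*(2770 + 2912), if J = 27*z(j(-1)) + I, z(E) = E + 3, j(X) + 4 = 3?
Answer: 21495006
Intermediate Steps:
j(X) = -1 (j(X) = -4 + 3 = -1)
I = -5 (I = 9 - 14 = -5)
z(E) = 3 + E
J = 49 (J = 27*(3 - 1) - 5 = 27*2 - 5 = 54 - 5 = 49)
(3734 + J)*(2770 + 2912) = (3734 + 49)*(2770 + 2912) = 3783*5682 = 21495006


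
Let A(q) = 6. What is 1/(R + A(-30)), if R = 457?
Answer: 1/463 ≈ 0.0021598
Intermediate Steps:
1/(R + A(-30)) = 1/(457 + 6) = 1/463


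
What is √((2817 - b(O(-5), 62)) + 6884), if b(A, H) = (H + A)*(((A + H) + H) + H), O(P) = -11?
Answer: 2*√194 ≈ 27.857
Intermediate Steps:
b(A, H) = (A + H)*(A + 3*H) (b(A, H) = (A + H)*((A + 2*H) + H) = (A + H)*(A + 3*H))
√((2817 - b(O(-5), 62)) + 6884) = √((2817 - ((-11)² + 3*62² + 4*(-11)*62)) + 6884) = √((2817 - (121 + 3*3844 - 2728)) + 6884) = √((2817 - (121 + 11532 - 2728)) + 6884) = √((2817 - 1*8925) + 6884) = √((2817 - 8925) + 6884) = √(-6108 + 6884) = √776 = 2*√194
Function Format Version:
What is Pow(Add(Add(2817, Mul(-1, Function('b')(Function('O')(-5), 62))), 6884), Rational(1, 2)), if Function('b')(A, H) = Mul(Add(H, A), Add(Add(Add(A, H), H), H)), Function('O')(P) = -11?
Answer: Mul(2, Pow(194, Rational(1, 2))) ≈ 27.857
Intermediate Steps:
Function('b')(A, H) = Mul(Add(A, H), Add(A, Mul(3, H))) (Function('b')(A, H) = Mul(Add(A, H), Add(Add(A, Mul(2, H)), H)) = Mul(Add(A, H), Add(A, Mul(3, H))))
Pow(Add(Add(2817, Mul(-1, Function('b')(Function('O')(-5), 62))), 6884), Rational(1, 2)) = Pow(Add(Add(2817, Mul(-1, Add(Pow(-11, 2), Mul(3, Pow(62, 2)), Mul(4, -11, 62)))), 6884), Rational(1, 2)) = Pow(Add(Add(2817, Mul(-1, Add(121, Mul(3, 3844), -2728))), 6884), Rational(1, 2)) = Pow(Add(Add(2817, Mul(-1, Add(121, 11532, -2728))), 6884), Rational(1, 2)) = Pow(Add(Add(2817, Mul(-1, 8925)), 6884), Rational(1, 2)) = Pow(Add(Add(2817, -8925), 6884), Rational(1, 2)) = Pow(Add(-6108, 6884), Rational(1, 2)) = Pow(776, Rational(1, 2)) = Mul(2, Pow(194, Rational(1, 2)))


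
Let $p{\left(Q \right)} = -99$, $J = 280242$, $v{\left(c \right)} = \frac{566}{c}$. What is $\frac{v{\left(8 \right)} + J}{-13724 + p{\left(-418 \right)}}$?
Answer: $- \frac{1121251}{55292} \approx -20.279$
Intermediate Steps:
$\frac{v{\left(8 \right)} + J}{-13724 + p{\left(-418 \right)}} = \frac{\frac{566}{8} + 280242}{-13724 - 99} = \frac{566 \cdot \frac{1}{8} + 280242}{-13823} = \left(\frac{283}{4} + 280242\right) \left(- \frac{1}{13823}\right) = \frac{1121251}{4} \left(- \frac{1}{13823}\right) = - \frac{1121251}{55292}$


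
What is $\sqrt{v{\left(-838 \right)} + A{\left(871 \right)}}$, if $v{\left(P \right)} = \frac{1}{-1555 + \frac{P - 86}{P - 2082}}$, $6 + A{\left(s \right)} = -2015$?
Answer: $\frac{i \sqrt{2603131965480651}}{1134919} \approx 44.956 i$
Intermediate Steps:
$A{\left(s \right)} = -2021$ ($A{\left(s \right)} = -6 - 2015 = -2021$)
$v{\left(P \right)} = \frac{1}{-1555 + \frac{-86 + P}{-2082 + P}}$
$\sqrt{v{\left(-838 \right)} + A{\left(871 \right)}} = \sqrt{\frac{2082 - -838}{2 \left(-1618712 + 777 \left(-838\right)\right)} - 2021} = \sqrt{\frac{2082 + 838}{2 \left(-1618712 - 651126\right)} - 2021} = \sqrt{\frac{1}{2} \frac{1}{-2269838} \cdot 2920 - 2021} = \sqrt{\frac{1}{2} \left(- \frac{1}{2269838}\right) 2920 - 2021} = \sqrt{- \frac{730}{1134919} - 2021} = \sqrt{- \frac{2293672029}{1134919}} = \frac{i \sqrt{2603131965480651}}{1134919}$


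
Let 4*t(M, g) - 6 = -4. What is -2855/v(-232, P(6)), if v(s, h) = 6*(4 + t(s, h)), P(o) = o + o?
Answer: -2855/27 ≈ -105.74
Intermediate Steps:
t(M, g) = ½ (t(M, g) = 3/2 + (¼)*(-4) = 3/2 - 1 = ½)
P(o) = 2*o
v(s, h) = 27 (v(s, h) = 6*(4 + ½) = 6*(9/2) = 27)
-2855/v(-232, P(6)) = -2855/27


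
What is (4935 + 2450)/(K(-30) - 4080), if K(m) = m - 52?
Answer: -7385/4162 ≈ -1.7744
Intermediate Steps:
K(m) = -52 + m
(4935 + 2450)/(K(-30) - 4080) = (4935 + 2450)/((-52 - 30) - 4080) = 7385/(-82 - 4080) = 7385/(-4162) = 7385*(-1/4162) = -7385/4162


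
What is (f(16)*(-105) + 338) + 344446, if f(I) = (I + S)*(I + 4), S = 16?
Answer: 277584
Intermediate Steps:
f(I) = (4 + I)*(16 + I) (f(I) = (I + 16)*(I + 4) = (16 + I)*(4 + I) = (4 + I)*(16 + I))
(f(16)*(-105) + 338) + 344446 = ((64 + 16² + 20*16)*(-105) + 338) + 344446 = ((64 + 256 + 320)*(-105) + 338) + 344446 = (640*(-105) + 338) + 344446 = (-67200 + 338) + 344446 = -66862 + 344446 = 277584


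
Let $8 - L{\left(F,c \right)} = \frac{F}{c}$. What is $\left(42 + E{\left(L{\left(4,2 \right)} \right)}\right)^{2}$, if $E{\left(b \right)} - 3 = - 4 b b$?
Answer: $9801$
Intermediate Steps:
$L{\left(F,c \right)} = 8 - \frac{F}{c}$
$E{\left(b \right)} = 3 - 4 b^{2}$ ($E{\left(b \right)} = 3 + - 4 b b = 3 - 4 b^{2}$)
$\left(42 + E{\left(L{\left(4,2 \right)} \right)}\right)^{2} = \left(42 + \left(3 - 4 \left(8 - \frac{4}{2}\right)^{2}\right)\right)^{2} = \left(42 + \left(3 - 4 \left(8 - 4 \cdot \frac{1}{2}\right)^{2}\right)\right)^{2} = \left(42 + \left(3 - 4 \left(8 - 2\right)^{2}\right)\right)^{2} = \left(42 + \left(3 - 4 \cdot 6^{2}\right)\right)^{2} = \left(42 + \left(3 - 144\right)\right)^{2} = \left(42 - 141\right)^{2} = \left(-99\right)^{2} = 9801$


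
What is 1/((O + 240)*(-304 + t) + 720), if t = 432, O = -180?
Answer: 1/8400 ≈ 0.00011905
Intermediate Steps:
1/((O + 240)*(-304 + t) + 720) = 1/((-180 + 240)*(-304 + 432) + 720) = 1/(60*128 + 720) = 1/(7680 + 720) = 1/8400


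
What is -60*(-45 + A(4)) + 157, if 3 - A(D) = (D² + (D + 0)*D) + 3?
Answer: 4777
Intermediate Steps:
A(D) = -2*D² (A(D) = 3 - ((D² + (D + 0)*D) + 3) = 3 - ((D² + D*D) + 3) = 3 - ((D² + D²) + 3) = 3 - (2*D² + 3) = 3 - (3 + 2*D²) = 3 + (-3 - 2*D²) = -2*D²)
-60*(-45 + A(4)) + 157 = -60*(-45 - 2*4²) + 157 = -60*(-45 - 2*16) + 157 = -60*(-45 - 32) + 157 = -60*(-77) + 157 = 4620 + 157 = 4777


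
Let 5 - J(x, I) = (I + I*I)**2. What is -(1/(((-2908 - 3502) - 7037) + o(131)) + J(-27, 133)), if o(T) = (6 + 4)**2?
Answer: 4239323243614/13347 ≈ 3.1762e+8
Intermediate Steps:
o(T) = 100 (o(T) = 10**2 = 100)
J(x, I) = 5 - (I + I**2)**2 (J(x, I) = 5 - (I + I*I)**2 = 5 - (I + I**2)**2)
-(1/(((-2908 - 3502) - 7037) + o(131)) + J(-27, 133)) = -(1/(((-2908 - 3502) - 7037) + 100) + (5 - 1*133**2*(1 + 133)**2)) = -(1/((-6410 - 7037) + 100) + (5 - 1*17689*134**2)) = -(1/(-13447 + 100) + (5 - 1*17689*17956)) = -(1/(-13347) + (5 - 317623684)) = -(-1/13347 - 317623679) = -1*(-4239323243614/13347) = 4239323243614/13347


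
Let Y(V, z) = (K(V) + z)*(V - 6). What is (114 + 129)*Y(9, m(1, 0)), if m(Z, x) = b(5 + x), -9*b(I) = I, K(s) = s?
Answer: 6156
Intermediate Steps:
b(I) = -I/9
m(Z, x) = -5/9 - x/9 (m(Z, x) = -(5 + x)/9 = -5/9 - x/9)
Y(V, z) = (-6 + V)*(V + z) (Y(V, z) = (V + z)*(V - 6) = (V + z)*(-6 + V) = (-6 + V)*(V + z))
(114 + 129)*Y(9, m(1, 0)) = (114 + 129)*(9² - 6*9 - 6*(-5/9 - ⅑*0) + 9*(-5/9 - ⅑*0)) = 243*(81 - 54 - 6*(-5/9 + 0) + 9*(-5/9 + 0)) = 243*(81 - 54 - 6*(-5/9) + 9*(-5/9)) = 243*(81 - 54 + 10/3 - 5) = 243*(76/3) = 6156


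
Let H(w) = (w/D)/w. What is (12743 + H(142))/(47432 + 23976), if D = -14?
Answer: 178401/999712 ≈ 0.17845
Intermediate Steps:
H(w) = -1/14 (H(w) = (w/(-14))/w = (w*(-1/14))/w = (-w/14)/w = -1/14)
(12743 + H(142))/(47432 + 23976) = (12743 - 1/14)/(47432 + 23976) = (178401/14)/71408 = (178401/14)*(1/71408) = 178401/999712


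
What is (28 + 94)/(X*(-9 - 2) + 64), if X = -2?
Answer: 61/43 ≈ 1.4186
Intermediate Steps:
(28 + 94)/(X*(-9 - 2) + 64) = (28 + 94)/(-2*(-9 - 2) + 64) = 122/(-2*(-11) + 64) = 122/(22 + 64) = 122/86 = 122*(1/86) = 61/43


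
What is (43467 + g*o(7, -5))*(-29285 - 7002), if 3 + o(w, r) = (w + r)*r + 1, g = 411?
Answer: -1398319545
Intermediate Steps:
o(w, r) = -2 + r*(r + w) (o(w, r) = -3 + ((w + r)*r + 1) = -3 + ((r + w)*r + 1) = -3 + (r*(r + w) + 1) = -3 + (1 + r*(r + w)) = -2 + r*(r + w))
(43467 + g*o(7, -5))*(-29285 - 7002) = (43467 + 411*(-2 + (-5)² - 5*7))*(-29285 - 7002) = (43467 + 411*(-2 + 25 - 35))*(-36287) = (43467 + 411*(-12))*(-36287) = (43467 - 4932)*(-36287) = 38535*(-36287) = -1398319545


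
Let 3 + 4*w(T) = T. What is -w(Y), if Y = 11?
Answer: -2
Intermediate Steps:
w(T) = -3/4 + T/4
-w(Y) = -(-3/4 + (1/4)*11) = -(-3/4 + 11/4) = -1*2 = -2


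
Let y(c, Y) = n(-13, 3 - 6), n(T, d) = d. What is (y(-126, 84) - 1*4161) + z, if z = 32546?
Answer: 28382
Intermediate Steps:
y(c, Y) = -3 (y(c, Y) = 3 - 6 = -3)
(y(-126, 84) - 1*4161) + z = (-3 - 1*4161) + 32546 = (-3 - 4161) + 32546 = -4164 + 32546 = 28382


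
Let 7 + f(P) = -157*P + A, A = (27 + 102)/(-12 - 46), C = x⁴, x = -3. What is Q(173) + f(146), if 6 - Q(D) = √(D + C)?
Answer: -1329663/58 - √254 ≈ -22941.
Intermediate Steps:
C = 81 (C = (-3)⁴ = 81)
A = -129/58 (A = 129/(-58) = 129*(-1/58) = -129/58 ≈ -2.2241)
Q(D) = 6 - √(81 + D) (Q(D) = 6 - √(D + 81) = 6 - √(81 + D))
f(P) = -535/58 - 157*P (f(P) = -7 + (-157*P - 129/58) = -7 + (-129/58 - 157*P) = -535/58 - 157*P)
Q(173) + f(146) = (6 - √(81 + 173)) + (-535/58 - 157*146) = (6 - √254) + (-535/58 - 22922) = (6 - √254) - 1330011/58 = -1329663/58 - √254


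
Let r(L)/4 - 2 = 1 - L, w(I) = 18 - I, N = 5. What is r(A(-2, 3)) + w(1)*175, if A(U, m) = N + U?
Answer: 2975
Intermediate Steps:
A(U, m) = 5 + U
r(L) = 12 - 4*L (r(L) = 8 + 4*(1 - L) = 8 + (4 - 4*L) = 12 - 4*L)
r(A(-2, 3)) + w(1)*175 = (12 - 4*(5 - 2)) + (18 - 1*1)*175 = (12 - 4*3) + (18 - 1)*175 = (12 - 12) + 17*175 = 0 + 2975 = 2975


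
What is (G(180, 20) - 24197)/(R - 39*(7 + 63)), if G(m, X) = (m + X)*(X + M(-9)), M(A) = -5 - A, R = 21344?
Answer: -19397/18614 ≈ -1.0421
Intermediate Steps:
G(m, X) = (4 + X)*(X + m) (G(m, X) = (m + X)*(X + (-5 - 1*(-9))) = (X + m)*(X + (-5 + 9)) = (X + m)*(X + 4) = (X + m)*(4 + X) = (4 + X)*(X + m))
(G(180, 20) - 24197)/(R - 39*(7 + 63)) = ((20² + 4*20 + 4*180 + 20*180) - 24197)/(21344 - 39*(7 + 63)) = ((400 + 80 + 720 + 3600) - 24197)/(21344 - 39*70) = (4800 - 24197)/(21344 - 2730) = -19397/18614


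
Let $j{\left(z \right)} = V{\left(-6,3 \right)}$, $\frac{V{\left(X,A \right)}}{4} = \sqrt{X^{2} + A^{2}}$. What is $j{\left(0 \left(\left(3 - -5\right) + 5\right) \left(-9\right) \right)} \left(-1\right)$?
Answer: $- 12 \sqrt{5} \approx -26.833$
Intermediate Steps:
$V{\left(X,A \right)} = 4 \sqrt{A^{2} + X^{2}}$ ($V{\left(X,A \right)} = 4 \sqrt{X^{2} + A^{2}} = 4 \sqrt{A^{2} + X^{2}}$)
$j{\left(z \right)} = 12 \sqrt{5}$ ($j{\left(z \right)} = 4 \sqrt{3^{2} + \left(-6\right)^{2}} = 4 \sqrt{9 + 36} = 4 \sqrt{45} = 4 \cdot 3 \sqrt{5} = 12 \sqrt{5}$)
$j{\left(0 \left(\left(3 - -5\right) + 5\right) \left(-9\right) \right)} \left(-1\right) = 12 \sqrt{5} \left(-1\right) = - 12 \sqrt{5}$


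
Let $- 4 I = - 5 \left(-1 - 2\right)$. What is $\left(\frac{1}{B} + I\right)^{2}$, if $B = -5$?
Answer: $\frac{6241}{400} \approx 15.602$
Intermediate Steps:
$I = - \frac{15}{4}$ ($I = - \frac{\left(-5\right) \left(-1 - 2\right)}{4} = - \frac{\left(-5\right) \left(-3\right)}{4} = \left(- \frac{1}{4}\right) 15 = - \frac{15}{4} \approx -3.75$)
$\left(\frac{1}{B} + I\right)^{2} = \left(\frac{1}{-5} - \frac{15}{4}\right)^{2} = \left(- \frac{1}{5} - \frac{15}{4}\right)^{2} = \left(- \frac{79}{20}\right)^{2} = \frac{6241}{400}$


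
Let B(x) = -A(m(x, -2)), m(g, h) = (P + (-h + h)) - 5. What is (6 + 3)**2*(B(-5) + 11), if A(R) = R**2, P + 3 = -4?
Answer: -10773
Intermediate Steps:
P = -7 (P = -3 - 4 = -7)
m(g, h) = -12 (m(g, h) = (-7 + (-h + h)) - 5 = (-7 + 0) - 5 = -7 - 5 = -12)
B(x) = -144 (B(x) = -1*(-12)**2 = -1*144 = -144)
(6 + 3)**2*(B(-5) + 11) = (6 + 3)**2*(-144 + 11) = 9**2*(-133) = 81*(-133) = -10773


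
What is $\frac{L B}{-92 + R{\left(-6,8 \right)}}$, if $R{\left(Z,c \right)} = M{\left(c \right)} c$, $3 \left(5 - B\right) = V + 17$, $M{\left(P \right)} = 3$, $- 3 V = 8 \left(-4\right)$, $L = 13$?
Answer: $\frac{247}{306} \approx 0.80719$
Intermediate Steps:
$V = \frac{32}{3}$ ($V = - \frac{8 \left(-4\right)}{3} = \left(- \frac{1}{3}\right) \left(-32\right) = \frac{32}{3} \approx 10.667$)
$B = - \frac{38}{9}$ ($B = 5 - \frac{\frac{32}{3} + 17}{3} = 5 - \frac{83}{9} = - \frac{38}{9} \approx -4.2222$)
$R{\left(Z,c \right)} = 3 c$
$\frac{L B}{-92 + R{\left(-6,8 \right)}} = \frac{13 \left(- \frac{38}{9}\right)}{-92 + 3 \cdot 8} = - \frac{494}{9 \left(-92 + 24\right)} = - \frac{494}{9 \left(-68\right)} = \left(- \frac{494}{9}\right) \left(- \frac{1}{68}\right) = \frac{247}{306}$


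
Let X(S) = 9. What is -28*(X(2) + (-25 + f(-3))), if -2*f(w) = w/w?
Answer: 462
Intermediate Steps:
f(w) = -½ (f(w) = -w/(2*w) = -½*1 = -½)
-28*(X(2) + (-25 + f(-3))) = -28*(9 + (-25 - ½)) = -28*(9 - 51/2) = -28*(-33/2) = 462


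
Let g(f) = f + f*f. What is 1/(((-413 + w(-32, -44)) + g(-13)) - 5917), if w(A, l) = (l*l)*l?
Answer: -1/91358 ≈ -1.0946e-5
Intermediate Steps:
g(f) = f + f²
w(A, l) = l³ (w(A, l) = l²*l = l³)
1/(((-413 + w(-32, -44)) + g(-13)) - 5917) = 1/(((-413 + (-44)³) - 13*(1 - 13)) - 5917) = 1/(((-413 - 85184) - 13*(-12)) - 5917) = 1/((-85597 + 156) - 5917) = 1/(-85441 - 5917) = 1/(-91358) = -1/91358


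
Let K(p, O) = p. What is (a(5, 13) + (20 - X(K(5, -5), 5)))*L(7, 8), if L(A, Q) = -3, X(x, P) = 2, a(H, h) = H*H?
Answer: -129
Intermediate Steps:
a(H, h) = H²
(a(5, 13) + (20 - X(K(5, -5), 5)))*L(7, 8) = (5² + (20 - 1*2))*(-3) = (25 + (20 - 2))*(-3) = (25 + 18)*(-3) = 43*(-3) = -129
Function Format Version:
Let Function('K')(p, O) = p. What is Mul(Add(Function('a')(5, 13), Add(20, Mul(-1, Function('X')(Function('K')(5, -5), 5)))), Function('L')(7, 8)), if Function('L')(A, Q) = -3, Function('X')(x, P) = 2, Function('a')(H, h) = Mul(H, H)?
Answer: -129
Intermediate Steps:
Function('a')(H, h) = Pow(H, 2)
Mul(Add(Function('a')(5, 13), Add(20, Mul(-1, Function('X')(Function('K')(5, -5), 5)))), Function('L')(7, 8)) = Mul(Add(Pow(5, 2), Add(20, Mul(-1, 2))), -3) = Mul(Add(25, Add(20, -2)), -3) = Mul(Add(25, 18), -3) = Mul(43, -3) = -129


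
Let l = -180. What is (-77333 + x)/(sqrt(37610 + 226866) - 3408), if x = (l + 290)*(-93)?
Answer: 74603676/2837497 + 87563*sqrt(66119)/5674994 ≈ 30.260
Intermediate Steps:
x = -10230 (x = (-180 + 290)*(-93) = 110*(-93) = -10230)
(-77333 + x)/(sqrt(37610 + 226866) - 3408) = (-77333 - 10230)/(sqrt(37610 + 226866) - 3408) = -87563/(sqrt(264476) - 3408) = -87563/(2*sqrt(66119) - 3408) = -87563/(-3408 + 2*sqrt(66119))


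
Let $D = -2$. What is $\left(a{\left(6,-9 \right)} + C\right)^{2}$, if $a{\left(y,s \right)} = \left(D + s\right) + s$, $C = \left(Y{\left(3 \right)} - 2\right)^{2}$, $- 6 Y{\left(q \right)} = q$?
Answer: $\frac{3025}{16} \approx 189.06$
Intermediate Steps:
$Y{\left(q \right)} = - \frac{q}{6}$
$C = \frac{25}{4}$ ($C = \left(\left(- \frac{1}{6}\right) 3 - 2\right)^{2} = \left(- \frac{1}{2} - 2\right)^{2} = \left(- \frac{5}{2}\right)^{2} = \frac{25}{4} \approx 6.25$)
$a{\left(y,s \right)} = -2 + 2 s$ ($a{\left(y,s \right)} = \left(-2 + s\right) + s = -2 + 2 s$)
$\left(a{\left(6,-9 \right)} + C\right)^{2} = \left(\left(-2 + 2 \left(-9\right)\right) + \frac{25}{4}\right)^{2} = \left(\left(-2 - 18\right) + \frac{25}{4}\right)^{2} = \left(-20 + \frac{25}{4}\right)^{2} = \left(- \frac{55}{4}\right)^{2} = \frac{3025}{16}$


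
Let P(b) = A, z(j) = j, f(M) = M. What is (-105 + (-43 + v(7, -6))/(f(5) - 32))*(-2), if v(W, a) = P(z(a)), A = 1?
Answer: 1862/9 ≈ 206.89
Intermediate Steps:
P(b) = 1
v(W, a) = 1
(-105 + (-43 + v(7, -6))/(f(5) - 32))*(-2) = (-105 + (-43 + 1)/(5 - 32))*(-2) = (-105 - 42/(-27))*(-2) = (-105 - 42*(-1/27))*(-2) = (-105 + 14/9)*(-2) = -931/9*(-2) = 1862/9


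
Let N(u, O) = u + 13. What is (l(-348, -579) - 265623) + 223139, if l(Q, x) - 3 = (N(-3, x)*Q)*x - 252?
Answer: 1972187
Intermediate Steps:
N(u, O) = 13 + u
l(Q, x) = -249 + 10*Q*x (l(Q, x) = 3 + (((13 - 3)*Q)*x - 252) = 3 + ((10*Q)*x - 252) = 3 + (10*Q*x - 252) = 3 + (-252 + 10*Q*x) = -249 + 10*Q*x)
(l(-348, -579) - 265623) + 223139 = ((-249 + 10*(-348)*(-579)) - 265623) + 223139 = ((-249 + 2014920) - 265623) + 223139 = (2014671 - 265623) + 223139 = 1749048 + 223139 = 1972187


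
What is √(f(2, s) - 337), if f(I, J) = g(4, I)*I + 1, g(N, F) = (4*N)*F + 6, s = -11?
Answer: 2*I*√65 ≈ 16.125*I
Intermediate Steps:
g(N, F) = 6 + 4*F*N (g(N, F) = 4*F*N + 6 = 6 + 4*F*N)
f(I, J) = 1 + I*(6 + 16*I) (f(I, J) = (6 + 4*I*4)*I + 1 = (6 + 16*I)*I + 1 = I*(6 + 16*I) + 1 = 1 + I*(6 + 16*I))
√(f(2, s) - 337) = √((1 + 2*2*(3 + 8*2)) - 337) = √((1 + 2*2*(3 + 16)) - 337) = √((1 + 2*2*19) - 337) = √((1 + 76) - 337) = √(77 - 337) = √(-260) = 2*I*√65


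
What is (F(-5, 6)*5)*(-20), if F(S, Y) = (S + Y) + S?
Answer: 400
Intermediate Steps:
F(S, Y) = Y + 2*S
(F(-5, 6)*5)*(-20) = ((6 + 2*(-5))*5)*(-20) = ((6 - 10)*5)*(-20) = -4*5*(-20) = -20*(-20) = 400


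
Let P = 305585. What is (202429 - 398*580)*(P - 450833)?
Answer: 4126640928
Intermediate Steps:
(202429 - 398*580)*(P - 450833) = (202429 - 398*580)*(305585 - 450833) = (202429 - 230840)*(-145248) = -28411*(-145248) = 4126640928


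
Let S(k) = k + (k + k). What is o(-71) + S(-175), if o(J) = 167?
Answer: -358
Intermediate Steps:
S(k) = 3*k (S(k) = k + 2*k = 3*k)
o(-71) + S(-175) = 167 + 3*(-175) = 167 - 525 = -358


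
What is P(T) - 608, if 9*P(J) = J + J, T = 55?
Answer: -5362/9 ≈ -595.78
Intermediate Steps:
P(J) = 2*J/9 (P(J) = (J + J)/9 = (2*J)/9 = 2*J/9)
P(T) - 608 = (2/9)*55 - 608 = 110/9 - 608 = -5362/9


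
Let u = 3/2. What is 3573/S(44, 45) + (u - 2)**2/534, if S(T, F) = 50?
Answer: 3815989/53400 ≈ 71.460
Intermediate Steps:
u = 3/2 (u = 3*(1/2) = 3/2 ≈ 1.5000)
3573/S(44, 45) + (u - 2)**2/534 = 3573/50 + (3/2 - 2)**2/534 = 3573*(1/50) + (-1/2)**2*(1/534) = 3573/50 + (1/4)*(1/534) = 3573/50 + 1/2136 = 3815989/53400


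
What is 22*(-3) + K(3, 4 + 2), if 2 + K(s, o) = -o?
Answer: -74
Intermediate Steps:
K(s, o) = -2 - o
22*(-3) + K(3, 4 + 2) = 22*(-3) + (-2 - (4 + 2)) = -66 + (-2 - 1*6) = -66 + (-2 - 6) = -66 - 8 = -74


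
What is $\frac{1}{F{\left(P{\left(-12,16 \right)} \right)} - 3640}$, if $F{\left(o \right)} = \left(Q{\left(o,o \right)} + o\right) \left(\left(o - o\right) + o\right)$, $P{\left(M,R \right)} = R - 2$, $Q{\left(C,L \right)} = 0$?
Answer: $- \frac{1}{3444} \approx -0.00029036$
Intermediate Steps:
$P{\left(M,R \right)} = -2 + R$ ($P{\left(M,R \right)} = R - 2 = -2 + R$)
$F{\left(o \right)} = o^{2}$ ($F{\left(o \right)} = \left(0 + o\right) \left(\left(o - o\right) + o\right) = o \left(0 + o\right) = o o = o^{2}$)
$\frac{1}{F{\left(P{\left(-12,16 \right)} \right)} - 3640} = \frac{1}{\left(-2 + 16\right)^{2} - 3640} = \frac{1}{14^{2} - 3640} = \frac{1}{196 - 3640} = \frac{1}{-3444} = - \frac{1}{3444}$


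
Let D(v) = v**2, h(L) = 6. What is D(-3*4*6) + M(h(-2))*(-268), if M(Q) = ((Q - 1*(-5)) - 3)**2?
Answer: -11968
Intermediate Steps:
M(Q) = (2 + Q)**2 (M(Q) = ((Q + 5) - 3)**2 = ((5 + Q) - 3)**2 = (2 + Q)**2)
D(-3*4*6) + M(h(-2))*(-268) = (-3*4*6)**2 + (2 + 6)**2*(-268) = (-12*6)**2 + 8**2*(-268) = (-72)**2 + 64*(-268) = 5184 - 17152 = -11968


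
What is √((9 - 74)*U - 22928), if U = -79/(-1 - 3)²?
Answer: I*√361713/4 ≈ 150.36*I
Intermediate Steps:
U = -79/16 (U = -79/((-4)²) = -79/16 ≈ -4.9375)
√((9 - 74)*U - 22928) = √((9 - 74)*(-79/16) - 22928) = √(-65*(-79/16) - 22928) = √(5135/16 - 22928) = √(-361713/16) = I*√361713/4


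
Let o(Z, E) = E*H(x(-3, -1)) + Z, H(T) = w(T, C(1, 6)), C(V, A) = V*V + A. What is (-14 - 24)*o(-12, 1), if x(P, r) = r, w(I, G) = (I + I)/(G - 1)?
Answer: 1406/3 ≈ 468.67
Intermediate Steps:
C(V, A) = A + V² (C(V, A) = V² + A = A + V²)
w(I, G) = 2*I/(-1 + G) (w(I, G) = (2*I)/(-1 + G) = 2*I/(-1 + G))
H(T) = T/3 (H(T) = 2*T/(-1 + (6 + 1²)) = 2*T/(-1 + (6 + 1)) = 2*T/(-1 + 7) = 2*T/6 = 2*T*(⅙) = T/3)
o(Z, E) = Z - E/3 (o(Z, E) = E*((⅓)*(-1)) + Z = E*(-⅓) + Z = -E/3 + Z = Z - E/3)
(-14 - 24)*o(-12, 1) = (-14 - 24)*(-12 - ⅓*1) = -38*(-12 - ⅓) = -38*(-37/3) = 1406/3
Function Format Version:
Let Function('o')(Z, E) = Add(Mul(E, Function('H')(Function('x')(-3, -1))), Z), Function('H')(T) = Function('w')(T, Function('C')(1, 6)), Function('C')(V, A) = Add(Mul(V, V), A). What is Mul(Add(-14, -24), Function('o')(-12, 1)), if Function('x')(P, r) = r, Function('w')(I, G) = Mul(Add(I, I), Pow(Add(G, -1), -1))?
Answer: Rational(1406, 3) ≈ 468.67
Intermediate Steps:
Function('C')(V, A) = Add(A, Pow(V, 2)) (Function('C')(V, A) = Add(Pow(V, 2), A) = Add(A, Pow(V, 2)))
Function('w')(I, G) = Mul(2, I, Pow(Add(-1, G), -1)) (Function('w')(I, G) = Mul(Mul(2, I), Pow(Add(-1, G), -1)) = Mul(2, I, Pow(Add(-1, G), -1)))
Function('H')(T) = Mul(Rational(1, 3), T) (Function('H')(T) = Mul(2, T, Pow(Add(-1, Add(6, Pow(1, 2))), -1)) = Mul(2, T, Pow(Add(-1, Add(6, 1)), -1)) = Mul(2, T, Pow(Add(-1, 7), -1)) = Mul(2, T, Pow(6, -1)) = Mul(2, T, Rational(1, 6)) = Mul(Rational(1, 3), T))
Function('o')(Z, E) = Add(Z, Mul(Rational(-1, 3), E)) (Function('o')(Z, E) = Add(Mul(E, Mul(Rational(1, 3), -1)), Z) = Add(Mul(E, Rational(-1, 3)), Z) = Add(Mul(Rational(-1, 3), E), Z) = Add(Z, Mul(Rational(-1, 3), E)))
Mul(Add(-14, -24), Function('o')(-12, 1)) = Mul(Add(-14, -24), Add(-12, Mul(Rational(-1, 3), 1))) = Mul(-38, Add(-12, Rational(-1, 3))) = Mul(-38, Rational(-37, 3)) = Rational(1406, 3)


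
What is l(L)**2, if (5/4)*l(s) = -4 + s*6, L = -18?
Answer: 200704/25 ≈ 8028.2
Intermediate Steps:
l(s) = -16/5 + 24*s/5 (l(s) = 4*(-4 + s*6)/5 = 4*(-4 + 6*s)/5 = -16/5 + 24*s/5)
l(L)**2 = (-16/5 + (24/5)*(-18))**2 = (-16/5 - 432/5)**2 = (-448/5)**2 = 200704/25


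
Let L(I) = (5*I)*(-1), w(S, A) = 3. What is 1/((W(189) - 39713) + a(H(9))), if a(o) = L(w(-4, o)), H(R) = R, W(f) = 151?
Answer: -1/39577 ≈ -2.5267e-5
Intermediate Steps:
L(I) = -5*I
a(o) = -15 (a(o) = -5*3 = -15)
1/((W(189) - 39713) + a(H(9))) = 1/((151 - 39713) - 15) = 1/(-39562 - 15) = 1/(-39577) = -1/39577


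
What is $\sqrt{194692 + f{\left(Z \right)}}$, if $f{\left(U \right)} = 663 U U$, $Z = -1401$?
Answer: $47 \sqrt{589195} \approx 36077.0$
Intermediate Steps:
$f{\left(U \right)} = 663 U^{2}$
$\sqrt{194692 + f{\left(Z \right)}} = \sqrt{194692 + 663 \left(-1401\right)^{2}} = \sqrt{194692 + 663 \cdot 1962801} = \sqrt{194692 + 1301337063} = \sqrt{1301531755} = 47 \sqrt{589195}$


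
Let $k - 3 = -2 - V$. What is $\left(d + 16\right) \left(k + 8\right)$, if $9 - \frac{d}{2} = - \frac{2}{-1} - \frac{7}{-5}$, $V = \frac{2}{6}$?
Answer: $\frac{3536}{15} \approx 235.73$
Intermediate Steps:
$V = \frac{1}{3}$ ($V = 2 \cdot \frac{1}{6} = \frac{1}{3} \approx 0.33333$)
$d = \frac{56}{5}$ ($d = 18 - 2 \left(- \frac{2}{-1} - \frac{7}{-5}\right) = 18 - 2 \left(\left(-2\right) \left(-1\right) - - \frac{7}{5}\right) = 18 - 2 \left(2 + \frac{7}{5}\right) = 18 - \frac{34}{5} = \frac{56}{5} \approx 11.2$)
$k = \frac{2}{3}$ ($k = 3 - \frac{7}{3} = \frac{2}{3} \approx 0.66667$)
$\left(d + 16\right) \left(k + 8\right) = \left(\frac{56}{5} + 16\right) \left(\frac{2}{3} + 8\right) = \frac{136}{5} \cdot \frac{26}{3} = \frac{3536}{15}$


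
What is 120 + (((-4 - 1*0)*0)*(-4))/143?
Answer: 120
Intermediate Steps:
120 + (((-4 - 1*0)*0)*(-4))/143 = 120 + (((-4 + 0)*0)*(-4))*(1/143) = 120 + (-4*0*(-4))*(1/143) = 120 + (0*(-4))*(1/143) = 120 + 0*(1/143) = 120 + 0 = 120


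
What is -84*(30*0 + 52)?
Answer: -4368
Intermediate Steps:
-84*(30*0 + 52) = -84*(0 + 52) = -84*52 = -4368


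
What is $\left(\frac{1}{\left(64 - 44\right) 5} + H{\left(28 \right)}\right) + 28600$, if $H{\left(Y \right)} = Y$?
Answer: $\frac{2862801}{100} \approx 28628.0$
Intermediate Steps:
$\left(\frac{1}{\left(64 - 44\right) 5} + H{\left(28 \right)}\right) + 28600 = \left(\frac{1}{\left(64 - 44\right) 5} + 28\right) + 28600 = \left(\frac{1}{20 \cdot 5} + 28\right) + 28600 = \left(\frac{1}{100} + 28\right) + 28600 = \frac{2801}{100} + 28600 = \frac{2862801}{100}$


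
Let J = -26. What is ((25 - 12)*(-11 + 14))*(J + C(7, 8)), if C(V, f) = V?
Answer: -741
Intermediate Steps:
((25 - 12)*(-11 + 14))*(J + C(7, 8)) = ((25 - 12)*(-11 + 14))*(-26 + 7) = (13*3)*(-19) = 39*(-19) = -741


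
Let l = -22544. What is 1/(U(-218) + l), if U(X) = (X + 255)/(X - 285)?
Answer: -503/11339669 ≈ -4.4358e-5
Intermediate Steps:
U(X) = (255 + X)/(-285 + X)
1/(U(-218) + l) = 1/((255 - 218)/(-285 - 218) - 22544) = 1/(37/(-503) - 22544) = 1/(-1/503*37 - 22544) = 1/(-37/503 - 22544) = 1/(-11339669/503) = -503/11339669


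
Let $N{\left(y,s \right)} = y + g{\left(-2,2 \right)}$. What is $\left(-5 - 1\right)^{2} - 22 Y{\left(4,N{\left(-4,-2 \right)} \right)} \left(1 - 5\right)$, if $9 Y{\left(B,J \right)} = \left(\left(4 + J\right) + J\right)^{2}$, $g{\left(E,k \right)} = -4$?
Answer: $1444$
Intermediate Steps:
$N{\left(y,s \right)} = -4 + y$ ($N{\left(y,s \right)} = y - 4 = -4 + y$)
$Y{\left(B,J \right)} = \frac{\left(4 + 2 J\right)^{2}}{9}$ ($Y{\left(B,J \right)} = \frac{\left(\left(4 + J\right) + J\right)^{2}}{9} = \frac{\left(4 + 2 J\right)^{2}}{9}$)
$\left(-5 - 1\right)^{2} - 22 Y{\left(4,N{\left(-4,-2 \right)} \right)} \left(1 - 5\right) = \left(-5 - 1\right)^{2} - 22 \frac{4 \left(2 - 8\right)^{2}}{9} \left(1 - 5\right) = \left(-6\right)^{2} - 22 \frac{4 \left(2 - 8\right)^{2}}{9} \left(-4\right) = 36 - 22 \frac{4 \left(-6\right)^{2}}{9} \left(-4\right) = 36 - 22 \cdot \frac{4}{9} \cdot 36 \left(-4\right) = 36 - 22 \cdot 16 \left(-4\right) = 36 - -1408 = 36 + 1408 = 1444$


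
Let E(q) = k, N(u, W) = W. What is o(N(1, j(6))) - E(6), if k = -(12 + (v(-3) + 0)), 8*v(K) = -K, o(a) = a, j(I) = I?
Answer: 147/8 ≈ 18.375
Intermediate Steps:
v(K) = -K/8 (v(K) = (-K)/8 = -K/8)
k = -99/8 (k = -(12 + (-⅛*(-3) + 0)) = -(12 + (3/8 + 0)) = -(12 + 3/8) = -1*99/8 = -99/8 ≈ -12.375)
E(q) = -99/8
o(N(1, j(6))) - E(6) = 6 - 1*(-99/8) = 6 + 99/8 = 147/8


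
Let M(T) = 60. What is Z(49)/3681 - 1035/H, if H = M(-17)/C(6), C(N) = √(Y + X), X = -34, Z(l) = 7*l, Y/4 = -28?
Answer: 343/3681 - 69*I*√146/4 ≈ 0.093181 - 208.43*I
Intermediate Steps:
Y = -112 (Y = 4*(-28) = -112)
C(N) = I*√146 (C(N) = √(-112 - 34) = √(-146) = I*√146)
H = -30*I*√146/73 (H = 60/((I*√146)) = 60*(-I*√146/146) = -30*I*√146/73 ≈ -4.9656*I)
Z(49)/3681 - 1035/H = (7*49)/3681 - 1035*I*√146/60 = 343*(1/3681) - 69*I*√146/4 = 343/3681 - 69*I*√146/4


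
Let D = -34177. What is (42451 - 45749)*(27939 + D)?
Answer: 20572924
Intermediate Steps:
(42451 - 45749)*(27939 + D) = (42451 - 45749)*(27939 - 34177) = -3298*(-6238) = 20572924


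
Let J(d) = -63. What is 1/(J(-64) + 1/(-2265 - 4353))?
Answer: -6618/416935 ≈ -0.015873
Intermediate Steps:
1/(J(-64) + 1/(-2265 - 4353)) = 1/(-63 + 1/(-2265 - 4353)) = 1/(-63 + 1/(-6618)) = 1/(-63 - 1/6618) = 1/(-416935/6618) = -6618/416935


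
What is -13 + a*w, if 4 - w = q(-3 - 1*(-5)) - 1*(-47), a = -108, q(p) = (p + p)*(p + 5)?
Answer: 7655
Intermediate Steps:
q(p) = 2*p*(5 + p) (q(p) = (2*p)*(5 + p) = 2*p*(5 + p))
w = -71 (w = 4 - (2*(-3 - 1*(-5))*(5 + (-3 - 1*(-5))) - 1*(-47)) = 4 - (2*(-3 + 5)*(5 + (-3 + 5)) + 47) = 4 - (2*2*(5 + 2) + 47) = 4 - (2*2*7 + 47) = 4 - (28 + 47) = 4 - 1*75 = 4 - 75 = -71)
-13 + a*w = -13 - 108*(-71) = -13 + 7668 = 7655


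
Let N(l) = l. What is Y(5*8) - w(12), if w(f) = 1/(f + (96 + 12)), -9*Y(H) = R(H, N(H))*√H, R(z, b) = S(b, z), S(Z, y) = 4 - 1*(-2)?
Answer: -1/120 - 4*√10/3 ≈ -4.2247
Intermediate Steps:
S(Z, y) = 6 (S(Z, y) = 4 + 2 = 6)
R(z, b) = 6
Y(H) = -2*√H/3
w(f) = 1/(108 + f) (w(f) = 1/(f + 108) = 1/(108 + f))
Y(5*8) - w(12) = -2*2*√10/3 - 1/(108 + 12) = -4*√10/3 - 1/120 = -1/120 - 4*√10/3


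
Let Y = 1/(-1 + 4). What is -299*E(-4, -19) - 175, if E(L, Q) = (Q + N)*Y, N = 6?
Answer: 3362/3 ≈ 1120.7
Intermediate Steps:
Y = 1/3 ≈ 0.33333
E(L, Q) = 2 + Q/3 (E(L, Q) = (Q + 6)*(1/3) = (6 + Q)*(1/3) = 2 + Q/3)
-299*E(-4, -19) - 175 = -299*(2 + (1/3)*(-19)) - 175 = -299*(2 - 19/3) - 175 = -299*(-13/3) - 175 = 3887/3 - 175 = 3362/3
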